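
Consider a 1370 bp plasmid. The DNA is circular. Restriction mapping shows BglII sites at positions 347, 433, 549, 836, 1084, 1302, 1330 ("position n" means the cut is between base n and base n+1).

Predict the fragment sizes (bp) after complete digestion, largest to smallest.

387, 287, 248, 218, 116, 86, 28 bp

Circular molecule, 7 cuts → 7 fragments:
  433 − 347 = 86 bp
  549 − 433 = 116 bp
  836 − 549 = 287 bp
  1084 − 836 = 248 bp
  1302 − 1084 = 218 bp
  1330 − 1302 = 28 bp
  wrap: 1370 − 1330 + 347 = 387 bp
Sorted largest to smallest: 387, 287, 248, 218, 116, 86, 28 bp.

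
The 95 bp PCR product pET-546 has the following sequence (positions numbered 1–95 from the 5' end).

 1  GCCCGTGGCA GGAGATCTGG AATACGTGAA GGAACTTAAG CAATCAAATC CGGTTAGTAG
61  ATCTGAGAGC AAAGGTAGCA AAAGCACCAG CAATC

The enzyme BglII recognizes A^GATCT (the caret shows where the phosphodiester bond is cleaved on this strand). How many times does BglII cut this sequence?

AGATCT occurs starting at positions 13, 59.
BglII cuts at 2 sites.

2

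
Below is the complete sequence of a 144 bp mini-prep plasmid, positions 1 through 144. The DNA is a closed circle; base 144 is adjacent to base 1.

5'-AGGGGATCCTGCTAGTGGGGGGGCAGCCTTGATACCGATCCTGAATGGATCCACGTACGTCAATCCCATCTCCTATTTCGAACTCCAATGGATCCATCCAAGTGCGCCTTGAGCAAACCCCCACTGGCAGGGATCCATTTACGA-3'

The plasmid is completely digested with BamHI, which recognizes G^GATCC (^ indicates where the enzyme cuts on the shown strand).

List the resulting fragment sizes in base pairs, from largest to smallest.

BamHI sites (GGATCC) start at positions 4, 47, 90, 131.
BamHI cuts after the first base of each site, so after positions 4, 47, 90, 131.
Circular molecule, 4 cuts → 4 fragments:
  5–47 → 43 bp
  48–90 → 43 bp
  91–131 → 41 bp
  132–144 then 1–4 → 13 + 4 = 17 bp
Sorted largest to smallest: 43, 43, 41, 17 bp.

43, 43, 41, 17 bp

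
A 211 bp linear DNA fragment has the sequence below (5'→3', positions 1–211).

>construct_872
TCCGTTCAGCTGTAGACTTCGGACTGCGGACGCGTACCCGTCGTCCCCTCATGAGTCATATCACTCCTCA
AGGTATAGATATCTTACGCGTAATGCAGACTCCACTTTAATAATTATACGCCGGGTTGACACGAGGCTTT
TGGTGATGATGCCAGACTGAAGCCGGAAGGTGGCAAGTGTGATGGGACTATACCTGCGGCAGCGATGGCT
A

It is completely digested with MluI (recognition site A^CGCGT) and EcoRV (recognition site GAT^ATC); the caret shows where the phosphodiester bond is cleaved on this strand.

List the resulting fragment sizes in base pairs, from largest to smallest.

125, 50, 30, 6 bp

MluI sites (ACGCGT) start at positions 30, 86.
MluI cuts after the first base of each site, so after positions 30, 86.
The EcoRV site (GATATC) starts at position 78.
EcoRV cuts after base 3 of each site, so after position 80.
Combined cut positions: 30, 80, 86.
Linear molecule, 3 cuts → 4 fragments:
  1–30 → 30 bp
  31–80 → 50 bp
  81–86 → 6 bp
  87–211 → 125 bp
Sorted largest to smallest: 125, 50, 30, 6 bp.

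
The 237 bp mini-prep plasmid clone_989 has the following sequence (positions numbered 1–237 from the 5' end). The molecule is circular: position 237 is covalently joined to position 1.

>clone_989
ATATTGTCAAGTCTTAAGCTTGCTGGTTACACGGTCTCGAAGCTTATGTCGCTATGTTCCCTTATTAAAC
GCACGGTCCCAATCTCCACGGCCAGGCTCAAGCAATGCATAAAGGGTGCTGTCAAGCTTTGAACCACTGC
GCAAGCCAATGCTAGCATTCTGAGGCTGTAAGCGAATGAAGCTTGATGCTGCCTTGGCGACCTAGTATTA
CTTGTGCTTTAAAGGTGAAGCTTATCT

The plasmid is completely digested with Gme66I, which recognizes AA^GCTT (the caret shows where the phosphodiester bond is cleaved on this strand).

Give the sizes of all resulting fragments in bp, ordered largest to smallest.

84, 55, 49, 25, 24 bp

Gme66I sites (AAGCTT) start at positions 16, 40, 124, 179, 228.
Gme66I cuts after base 2 of each site, so after positions 17, 41, 125, 180, 229.
Circular molecule, 5 cuts → 5 fragments:
  18–41 → 24 bp
  42–125 → 84 bp
  126–180 → 55 bp
  181–229 → 49 bp
  230–237 then 1–17 → 8 + 17 = 25 bp
Sorted largest to smallest: 84, 55, 49, 25, 24 bp.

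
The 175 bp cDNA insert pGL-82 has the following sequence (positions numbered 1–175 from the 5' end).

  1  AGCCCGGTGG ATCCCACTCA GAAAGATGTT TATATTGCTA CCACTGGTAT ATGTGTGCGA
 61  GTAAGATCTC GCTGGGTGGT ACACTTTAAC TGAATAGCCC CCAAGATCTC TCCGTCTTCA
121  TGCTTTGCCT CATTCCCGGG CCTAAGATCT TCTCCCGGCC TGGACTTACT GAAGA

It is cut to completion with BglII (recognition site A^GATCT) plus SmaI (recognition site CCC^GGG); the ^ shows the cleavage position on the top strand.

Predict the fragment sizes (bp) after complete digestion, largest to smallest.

BglII sites (AGATCT) start at positions 64, 104, 145.
BglII cuts after the first base of each site, so after positions 64, 104, 145.
The SmaI site (CCCGGG) starts at position 135.
SmaI cuts after base 3 of each site, so after position 137.
Combined cut positions: 64, 104, 137, 145.
Linear molecule, 4 cuts → 5 fragments:
  1–64 → 64 bp
  65–104 → 40 bp
  105–137 → 33 bp
  138–145 → 8 bp
  146–175 → 30 bp
Sorted largest to smallest: 64, 40, 33, 30, 8 bp.

64, 40, 33, 30, 8 bp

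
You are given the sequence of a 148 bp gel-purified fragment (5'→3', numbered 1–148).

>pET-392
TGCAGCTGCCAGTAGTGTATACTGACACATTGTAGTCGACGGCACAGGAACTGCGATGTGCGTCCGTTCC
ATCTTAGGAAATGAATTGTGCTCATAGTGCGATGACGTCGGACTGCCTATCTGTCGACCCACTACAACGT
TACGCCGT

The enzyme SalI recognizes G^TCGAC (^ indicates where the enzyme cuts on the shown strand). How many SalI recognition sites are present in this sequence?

GTCGAC occurs starting at positions 35, 123.
SalI cuts at 2 sites.

2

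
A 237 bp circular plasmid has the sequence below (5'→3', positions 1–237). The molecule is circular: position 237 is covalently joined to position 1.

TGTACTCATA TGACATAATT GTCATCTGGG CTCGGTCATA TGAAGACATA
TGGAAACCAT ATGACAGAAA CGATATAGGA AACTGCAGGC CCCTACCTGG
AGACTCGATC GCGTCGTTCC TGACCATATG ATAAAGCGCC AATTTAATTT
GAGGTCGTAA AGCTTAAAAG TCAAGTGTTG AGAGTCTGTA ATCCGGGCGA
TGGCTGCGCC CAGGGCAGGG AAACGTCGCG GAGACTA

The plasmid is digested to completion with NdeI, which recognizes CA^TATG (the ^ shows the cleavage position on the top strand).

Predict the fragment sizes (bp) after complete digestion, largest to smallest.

119, 67, 30, 11, 10 bp

NdeI sites (CATATG) start at positions 7, 37, 47, 58, 125.
NdeI cuts after base 2 of each site, so after positions 8, 38, 48, 59, 126.
Circular molecule, 5 cuts → 5 fragments:
  9–38 → 30 bp
  39–48 → 10 bp
  49–59 → 11 bp
  60–126 → 67 bp
  127–237 then 1–8 → 111 + 8 = 119 bp
Sorted largest to smallest: 119, 67, 30, 11, 10 bp.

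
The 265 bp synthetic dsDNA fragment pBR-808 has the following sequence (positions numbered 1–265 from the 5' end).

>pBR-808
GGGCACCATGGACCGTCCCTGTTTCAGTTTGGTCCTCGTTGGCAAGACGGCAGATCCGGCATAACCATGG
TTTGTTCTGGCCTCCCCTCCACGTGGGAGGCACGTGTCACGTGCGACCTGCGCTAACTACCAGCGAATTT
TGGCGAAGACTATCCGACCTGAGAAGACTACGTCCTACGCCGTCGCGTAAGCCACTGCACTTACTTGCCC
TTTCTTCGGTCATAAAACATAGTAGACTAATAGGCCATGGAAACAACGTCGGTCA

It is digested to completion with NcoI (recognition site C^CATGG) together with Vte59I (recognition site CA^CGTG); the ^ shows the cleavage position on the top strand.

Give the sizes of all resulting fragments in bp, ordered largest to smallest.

136, 59, 26, 20, 11, 7, 6 bp

NcoI sites (CCATGG) start at positions 6, 65, 245.
NcoI cuts after the first base of each site, so after positions 6, 65, 245.
Vte59I sites (CACGTG) start at positions 90, 101, 108.
Vte59I cuts after base 2 of each site, so after positions 91, 102, 109.
Combined cut positions: 6, 65, 91, 102, 109, 245.
Linear molecule, 6 cuts → 7 fragments:
  1–6 → 6 bp
  7–65 → 59 bp
  66–91 → 26 bp
  92–102 → 11 bp
  103–109 → 7 bp
  110–245 → 136 bp
  246–265 → 20 bp
Sorted largest to smallest: 136, 59, 26, 20, 11, 7, 6 bp.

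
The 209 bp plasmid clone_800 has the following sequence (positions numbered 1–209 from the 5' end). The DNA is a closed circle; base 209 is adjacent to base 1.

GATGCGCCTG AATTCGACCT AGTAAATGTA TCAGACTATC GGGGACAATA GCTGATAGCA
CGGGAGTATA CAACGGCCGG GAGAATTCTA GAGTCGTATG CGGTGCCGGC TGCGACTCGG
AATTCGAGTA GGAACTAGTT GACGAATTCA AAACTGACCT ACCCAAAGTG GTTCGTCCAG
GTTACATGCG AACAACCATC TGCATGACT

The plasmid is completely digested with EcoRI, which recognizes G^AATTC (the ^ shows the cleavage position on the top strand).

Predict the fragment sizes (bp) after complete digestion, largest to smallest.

EcoRI sites (GAATTC) start at positions 10, 83, 120, 144.
EcoRI cuts after the first base of each site, so after positions 10, 83, 120, 144.
Circular molecule, 4 cuts → 4 fragments:
  11–83 → 73 bp
  84–120 → 37 bp
  121–144 → 24 bp
  145–209 then 1–10 → 65 + 10 = 75 bp
Sorted largest to smallest: 75, 73, 37, 24 bp.

75, 73, 37, 24 bp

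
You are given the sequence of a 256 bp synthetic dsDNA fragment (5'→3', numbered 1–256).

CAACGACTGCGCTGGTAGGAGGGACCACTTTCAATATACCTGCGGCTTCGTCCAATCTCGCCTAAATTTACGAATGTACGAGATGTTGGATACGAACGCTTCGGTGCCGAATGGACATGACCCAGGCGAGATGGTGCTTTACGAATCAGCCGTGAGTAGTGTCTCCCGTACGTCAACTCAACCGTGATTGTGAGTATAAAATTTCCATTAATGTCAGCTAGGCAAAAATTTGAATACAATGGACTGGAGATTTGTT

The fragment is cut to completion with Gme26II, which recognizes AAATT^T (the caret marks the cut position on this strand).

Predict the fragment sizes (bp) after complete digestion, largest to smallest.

Gme26II sites (AAATTT) start at positions 64, 199, 226.
Gme26II cuts after base 5 of each site (before the last base), so after positions 68, 203, 230.
Linear molecule, 3 cuts → 4 fragments:
  1–68 → 68 bp
  69–203 → 135 bp
  204–230 → 27 bp
  231–256 → 26 bp
Sorted largest to smallest: 135, 68, 27, 26 bp.

135, 68, 27, 26 bp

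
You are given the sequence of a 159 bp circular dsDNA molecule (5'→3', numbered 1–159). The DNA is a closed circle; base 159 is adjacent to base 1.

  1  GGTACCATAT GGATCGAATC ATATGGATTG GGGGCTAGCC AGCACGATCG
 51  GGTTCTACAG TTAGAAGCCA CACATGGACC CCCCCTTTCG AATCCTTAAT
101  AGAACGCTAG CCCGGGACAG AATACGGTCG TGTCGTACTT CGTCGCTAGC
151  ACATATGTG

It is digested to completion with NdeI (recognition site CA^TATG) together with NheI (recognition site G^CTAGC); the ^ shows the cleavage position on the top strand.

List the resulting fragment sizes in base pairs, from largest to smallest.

NdeI sites (CATATG) start at positions 6, 20, 152.
NdeI cuts after base 2 of each site, so after positions 7, 21, 153.
NheI sites (GCTAGC) start at positions 34, 106, 145.
NheI cuts after the first base of each site, so after positions 34, 106, 145.
Combined cut positions: 7, 21, 34, 106, 145, 153.
Circular molecule, 6 cuts → 6 fragments:
  8–21 → 14 bp
  22–34 → 13 bp
  35–106 → 72 bp
  107–145 → 39 bp
  146–153 → 8 bp
  154–159 then 1–7 → 6 + 7 = 13 bp
Sorted largest to smallest: 72, 39, 14, 13, 13, 8 bp.

72, 39, 14, 13, 13, 8 bp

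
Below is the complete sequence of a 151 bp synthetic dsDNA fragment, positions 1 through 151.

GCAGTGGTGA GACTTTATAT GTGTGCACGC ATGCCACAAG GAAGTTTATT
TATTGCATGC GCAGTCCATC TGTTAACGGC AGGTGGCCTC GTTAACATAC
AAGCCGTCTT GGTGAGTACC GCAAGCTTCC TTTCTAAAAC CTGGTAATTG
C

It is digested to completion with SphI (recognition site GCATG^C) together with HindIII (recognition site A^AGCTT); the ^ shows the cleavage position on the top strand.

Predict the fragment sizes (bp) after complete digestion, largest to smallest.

SphI sites (GCATGC) start at positions 29, 55.
SphI cuts after base 5 of each site (before the last base), so after positions 33, 59.
The HindIII site (AAGCTT) starts at position 123.
HindIII cuts after the first base of each site, so after position 123.
Combined cut positions: 33, 59, 123.
Linear molecule, 3 cuts → 4 fragments:
  1–33 → 33 bp
  34–59 → 26 bp
  60–123 → 64 bp
  124–151 → 28 bp
Sorted largest to smallest: 64, 33, 28, 26 bp.

64, 33, 28, 26 bp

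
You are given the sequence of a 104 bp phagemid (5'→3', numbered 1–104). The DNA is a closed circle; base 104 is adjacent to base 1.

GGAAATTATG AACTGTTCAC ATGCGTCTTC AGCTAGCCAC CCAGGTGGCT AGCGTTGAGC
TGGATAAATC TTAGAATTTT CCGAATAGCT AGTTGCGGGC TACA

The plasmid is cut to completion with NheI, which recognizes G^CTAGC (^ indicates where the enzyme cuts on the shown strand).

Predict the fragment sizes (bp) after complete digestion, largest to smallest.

88, 16 bp

NheI sites (GCTAGC) start at positions 32, 48.
NheI cuts after the first base of each site, so after positions 32, 48.
Circular molecule, 2 cuts → 2 fragments:
  33–48 → 16 bp
  49–104 then 1–32 → 56 + 32 = 88 bp
Sorted largest to smallest: 88, 16 bp.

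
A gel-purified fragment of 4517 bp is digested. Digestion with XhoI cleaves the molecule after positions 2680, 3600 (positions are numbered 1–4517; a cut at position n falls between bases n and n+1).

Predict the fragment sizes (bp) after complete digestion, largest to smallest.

2680, 920, 917 bp

Linear molecule, 2 cuts → 3 fragments:
  2680 − 0 = 2680 bp
  3600 − 2680 = 920 bp
  4517 − 3600 = 917 bp
Sorted largest to smallest: 2680, 920, 917 bp.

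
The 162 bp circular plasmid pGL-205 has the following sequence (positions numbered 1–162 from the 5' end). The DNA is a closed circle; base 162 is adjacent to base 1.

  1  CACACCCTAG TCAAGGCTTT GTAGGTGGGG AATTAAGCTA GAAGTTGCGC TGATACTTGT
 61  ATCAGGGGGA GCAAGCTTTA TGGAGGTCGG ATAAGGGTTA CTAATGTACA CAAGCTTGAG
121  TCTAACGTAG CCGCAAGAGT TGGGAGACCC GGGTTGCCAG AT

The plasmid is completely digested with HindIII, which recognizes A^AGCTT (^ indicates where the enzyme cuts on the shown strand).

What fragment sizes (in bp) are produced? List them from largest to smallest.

123, 39 bp

HindIII sites (AAGCTT) start at positions 73, 112.
HindIII cuts after the first base of each site, so after positions 73, 112.
Circular molecule, 2 cuts → 2 fragments:
  74–112 → 39 bp
  113–162 then 1–73 → 50 + 73 = 123 bp
Sorted largest to smallest: 123, 39 bp.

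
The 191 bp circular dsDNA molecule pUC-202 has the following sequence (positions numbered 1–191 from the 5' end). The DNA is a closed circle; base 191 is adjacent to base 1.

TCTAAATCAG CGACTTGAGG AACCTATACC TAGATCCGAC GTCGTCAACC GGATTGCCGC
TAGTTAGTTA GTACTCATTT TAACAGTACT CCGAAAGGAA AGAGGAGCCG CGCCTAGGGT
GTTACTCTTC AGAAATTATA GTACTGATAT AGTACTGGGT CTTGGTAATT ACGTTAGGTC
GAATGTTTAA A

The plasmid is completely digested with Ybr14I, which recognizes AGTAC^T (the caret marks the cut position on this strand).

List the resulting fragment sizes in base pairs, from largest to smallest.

110, 55, 15, 11 bp

Ybr14I sites (AGTACT) start at positions 70, 85, 140, 151.
Ybr14I cuts after base 5 of each site (before the last base), so after positions 74, 89, 144, 155.
Circular molecule, 4 cuts → 4 fragments:
  75–89 → 15 bp
  90–144 → 55 bp
  145–155 → 11 bp
  156–191 then 1–74 → 36 + 74 = 110 bp
Sorted largest to smallest: 110, 55, 15, 11 bp.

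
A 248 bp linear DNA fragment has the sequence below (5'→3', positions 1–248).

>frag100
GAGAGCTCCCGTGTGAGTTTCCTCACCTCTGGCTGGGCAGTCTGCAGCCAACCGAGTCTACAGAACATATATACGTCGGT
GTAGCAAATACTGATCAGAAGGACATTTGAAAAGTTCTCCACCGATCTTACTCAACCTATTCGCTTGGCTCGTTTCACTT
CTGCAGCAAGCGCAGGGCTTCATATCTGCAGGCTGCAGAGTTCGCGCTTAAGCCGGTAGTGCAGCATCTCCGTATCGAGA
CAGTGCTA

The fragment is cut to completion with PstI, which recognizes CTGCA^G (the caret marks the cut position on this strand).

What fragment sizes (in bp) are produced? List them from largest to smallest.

119, 51, 46, 25, 7 bp

PstI sites (CTGCAG) start at positions 42, 161, 186, 193.
PstI cuts after base 5 of each site (before the last base), so after positions 46, 165, 190, 197.
Linear molecule, 4 cuts → 5 fragments:
  1–46 → 46 bp
  47–165 → 119 bp
  166–190 → 25 bp
  191–197 → 7 bp
  198–248 → 51 bp
Sorted largest to smallest: 119, 51, 46, 25, 7 bp.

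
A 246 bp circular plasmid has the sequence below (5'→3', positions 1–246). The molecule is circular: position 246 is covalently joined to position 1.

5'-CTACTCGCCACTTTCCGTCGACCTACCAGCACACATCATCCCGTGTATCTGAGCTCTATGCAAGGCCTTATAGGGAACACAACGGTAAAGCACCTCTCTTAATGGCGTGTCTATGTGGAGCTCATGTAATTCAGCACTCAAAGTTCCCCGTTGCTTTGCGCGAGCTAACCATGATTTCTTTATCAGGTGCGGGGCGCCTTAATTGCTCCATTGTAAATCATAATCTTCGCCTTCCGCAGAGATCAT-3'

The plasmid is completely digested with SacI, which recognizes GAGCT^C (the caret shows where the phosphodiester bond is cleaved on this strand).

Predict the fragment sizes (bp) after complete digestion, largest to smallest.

179, 67 bp

SacI sites (GAGCTC) start at positions 51, 118.
SacI cuts after base 5 of each site (before the last base), so after positions 55, 122.
Circular molecule, 2 cuts → 2 fragments:
  56–122 → 67 bp
  123–246 then 1–55 → 124 + 55 = 179 bp
Sorted largest to smallest: 179, 67 bp.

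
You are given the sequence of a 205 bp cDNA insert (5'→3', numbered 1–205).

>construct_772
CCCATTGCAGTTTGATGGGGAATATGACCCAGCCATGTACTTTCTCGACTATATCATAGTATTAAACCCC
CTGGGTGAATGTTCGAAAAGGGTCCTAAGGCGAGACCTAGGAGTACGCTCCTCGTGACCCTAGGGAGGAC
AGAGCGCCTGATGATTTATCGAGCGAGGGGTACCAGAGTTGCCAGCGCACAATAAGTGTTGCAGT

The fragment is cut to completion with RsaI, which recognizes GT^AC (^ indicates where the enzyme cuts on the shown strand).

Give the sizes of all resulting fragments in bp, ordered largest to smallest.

RsaI sites (GTAC) start at positions 37, 113, 170.
RsaI cuts after base 2 of each site, so after positions 38, 114, 171.
Linear molecule, 3 cuts → 4 fragments:
  1–38 → 38 bp
  39–114 → 76 bp
  115–171 → 57 bp
  172–205 → 34 bp
Sorted largest to smallest: 76, 57, 38, 34 bp.

76, 57, 38, 34 bp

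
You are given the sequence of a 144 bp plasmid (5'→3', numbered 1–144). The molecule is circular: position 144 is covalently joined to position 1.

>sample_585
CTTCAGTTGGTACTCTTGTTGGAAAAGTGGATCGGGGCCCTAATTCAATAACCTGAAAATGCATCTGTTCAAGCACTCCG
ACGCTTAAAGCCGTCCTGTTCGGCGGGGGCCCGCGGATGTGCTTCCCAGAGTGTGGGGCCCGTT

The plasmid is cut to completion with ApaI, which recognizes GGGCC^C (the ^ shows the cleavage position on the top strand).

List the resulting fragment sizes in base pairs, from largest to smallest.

ApaI sites (GGGCCC) start at positions 35, 107, 136.
ApaI cuts after base 5 of each site (before the last base), so after positions 39, 111, 140.
Circular molecule, 3 cuts → 3 fragments:
  40–111 → 72 bp
  112–140 → 29 bp
  141–144 then 1–39 → 4 + 39 = 43 bp
Sorted largest to smallest: 72, 43, 29 bp.

72, 43, 29 bp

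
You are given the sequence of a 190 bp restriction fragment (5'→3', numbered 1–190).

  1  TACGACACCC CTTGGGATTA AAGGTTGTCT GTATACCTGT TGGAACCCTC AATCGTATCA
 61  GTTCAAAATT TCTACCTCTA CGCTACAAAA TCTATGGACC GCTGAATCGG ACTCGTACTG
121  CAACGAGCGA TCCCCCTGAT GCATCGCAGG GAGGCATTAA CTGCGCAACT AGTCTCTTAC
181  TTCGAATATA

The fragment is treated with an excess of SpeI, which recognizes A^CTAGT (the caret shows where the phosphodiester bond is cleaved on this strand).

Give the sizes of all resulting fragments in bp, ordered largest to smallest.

168, 22 bp

The SpeI site (ACTAGT) starts at position 168.
SpeI cuts after the first base of each site, so after position 168.
Linear molecule, 1 cut → 2 fragments:
  1–168 → 168 bp
  169–190 → 22 bp
Sorted largest to smallest: 168, 22 bp.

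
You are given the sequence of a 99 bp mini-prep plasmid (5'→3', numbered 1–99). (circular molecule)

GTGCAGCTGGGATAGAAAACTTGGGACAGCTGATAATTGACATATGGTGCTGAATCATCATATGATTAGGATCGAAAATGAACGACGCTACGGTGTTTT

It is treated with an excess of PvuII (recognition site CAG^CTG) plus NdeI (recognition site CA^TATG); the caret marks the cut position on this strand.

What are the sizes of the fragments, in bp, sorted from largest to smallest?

45, 23, 18, 13 bp

PvuII sites (CAGCTG) start at positions 4, 27.
PvuII cuts after base 3 of each site, so after positions 6, 29.
NdeI sites (CATATG) start at positions 41, 59.
NdeI cuts after base 2 of each site, so after positions 42, 60.
Combined cut positions: 6, 29, 42, 60.
Circular molecule, 4 cuts → 4 fragments:
  7–29 → 23 bp
  30–42 → 13 bp
  43–60 → 18 bp
  61–99 then 1–6 → 39 + 6 = 45 bp
Sorted largest to smallest: 45, 23, 18, 13 bp.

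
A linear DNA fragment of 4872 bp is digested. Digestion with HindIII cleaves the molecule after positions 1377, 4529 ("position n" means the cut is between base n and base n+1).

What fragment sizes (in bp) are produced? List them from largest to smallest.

Linear molecule, 2 cuts → 3 fragments:
  1377 − 0 = 1377 bp
  4529 − 1377 = 3152 bp
  4872 − 4529 = 343 bp
Sorted largest to smallest: 3152, 1377, 343 bp.

3152, 1377, 343 bp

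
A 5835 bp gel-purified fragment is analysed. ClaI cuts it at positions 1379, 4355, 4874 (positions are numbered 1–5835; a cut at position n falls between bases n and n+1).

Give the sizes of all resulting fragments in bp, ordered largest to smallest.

2976, 1379, 961, 519 bp

Linear molecule, 3 cuts → 4 fragments:
  1379 − 0 = 1379 bp
  4355 − 1379 = 2976 bp
  4874 − 4355 = 519 bp
  5835 − 4874 = 961 bp
Sorted largest to smallest: 2976, 1379, 961, 519 bp.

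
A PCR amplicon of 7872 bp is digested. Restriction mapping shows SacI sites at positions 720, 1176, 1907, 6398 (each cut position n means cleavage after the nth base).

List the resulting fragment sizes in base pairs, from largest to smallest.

Linear molecule, 4 cuts → 5 fragments:
  720 − 0 = 720 bp
  1176 − 720 = 456 bp
  1907 − 1176 = 731 bp
  6398 − 1907 = 4491 bp
  7872 − 6398 = 1474 bp
Sorted largest to smallest: 4491, 1474, 731, 720, 456 bp.

4491, 1474, 731, 720, 456 bp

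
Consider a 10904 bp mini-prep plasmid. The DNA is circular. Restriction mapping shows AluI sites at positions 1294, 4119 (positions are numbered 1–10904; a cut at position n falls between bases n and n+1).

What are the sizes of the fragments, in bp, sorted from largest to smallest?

Circular molecule, 2 cuts → 2 fragments:
  4119 − 1294 = 2825 bp
  wrap: 10904 − 4119 + 1294 = 8079 bp
Sorted largest to smallest: 8079, 2825 bp.

8079, 2825 bp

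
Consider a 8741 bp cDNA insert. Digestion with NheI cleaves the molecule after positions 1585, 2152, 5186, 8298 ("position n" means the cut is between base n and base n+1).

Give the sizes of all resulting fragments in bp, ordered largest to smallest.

Linear molecule, 4 cuts → 5 fragments:
  1585 − 0 = 1585 bp
  2152 − 1585 = 567 bp
  5186 − 2152 = 3034 bp
  8298 − 5186 = 3112 bp
  8741 − 8298 = 443 bp
Sorted largest to smallest: 3112, 3034, 1585, 567, 443 bp.

3112, 3034, 1585, 567, 443 bp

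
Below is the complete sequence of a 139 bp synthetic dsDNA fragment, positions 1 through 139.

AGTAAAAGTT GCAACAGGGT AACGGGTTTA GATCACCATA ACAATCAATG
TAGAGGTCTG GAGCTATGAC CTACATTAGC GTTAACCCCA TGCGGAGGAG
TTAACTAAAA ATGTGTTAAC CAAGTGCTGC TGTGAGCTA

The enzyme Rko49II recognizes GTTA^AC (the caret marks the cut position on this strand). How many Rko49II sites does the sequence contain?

GTTAAC occurs starting at positions 81, 100, 115.
Rko49II cuts at 3 sites.

3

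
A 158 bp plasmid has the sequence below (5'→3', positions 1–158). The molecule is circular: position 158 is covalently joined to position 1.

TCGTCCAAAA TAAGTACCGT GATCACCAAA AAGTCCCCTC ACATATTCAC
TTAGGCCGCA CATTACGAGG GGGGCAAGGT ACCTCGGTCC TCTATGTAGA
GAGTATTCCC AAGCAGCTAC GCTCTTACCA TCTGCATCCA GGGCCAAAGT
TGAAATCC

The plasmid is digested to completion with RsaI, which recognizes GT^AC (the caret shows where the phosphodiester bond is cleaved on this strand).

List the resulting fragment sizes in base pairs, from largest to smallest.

RsaI sites (GTAC) start at positions 14, 79.
RsaI cuts after base 2 of each site, so after positions 15, 80.
Circular molecule, 2 cuts → 2 fragments:
  16–80 → 65 bp
  81–158 then 1–15 → 78 + 15 = 93 bp
Sorted largest to smallest: 93, 65 bp.

93, 65 bp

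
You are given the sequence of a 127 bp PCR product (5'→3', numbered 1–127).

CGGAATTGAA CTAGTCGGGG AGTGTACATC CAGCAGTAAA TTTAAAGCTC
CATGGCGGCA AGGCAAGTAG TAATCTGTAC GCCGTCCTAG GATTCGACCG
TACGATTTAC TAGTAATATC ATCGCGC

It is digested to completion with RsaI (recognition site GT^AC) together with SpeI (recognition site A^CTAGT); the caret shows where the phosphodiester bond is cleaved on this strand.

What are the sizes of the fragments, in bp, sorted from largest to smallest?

RsaI sites (GTAC) start at positions 24, 77, 100.
RsaI cuts after base 2 of each site, so after positions 25, 78, 101.
SpeI sites (ACTAGT) start at positions 10, 109.
SpeI cuts after the first base of each site, so after positions 10, 109.
Combined cut positions: 10, 25, 78, 101, 109.
Linear molecule, 5 cuts → 6 fragments:
  1–10 → 10 bp
  11–25 → 15 bp
  26–78 → 53 bp
  79–101 → 23 bp
  102–109 → 8 bp
  110–127 → 18 bp
Sorted largest to smallest: 53, 23, 18, 15, 10, 8 bp.

53, 23, 18, 15, 10, 8 bp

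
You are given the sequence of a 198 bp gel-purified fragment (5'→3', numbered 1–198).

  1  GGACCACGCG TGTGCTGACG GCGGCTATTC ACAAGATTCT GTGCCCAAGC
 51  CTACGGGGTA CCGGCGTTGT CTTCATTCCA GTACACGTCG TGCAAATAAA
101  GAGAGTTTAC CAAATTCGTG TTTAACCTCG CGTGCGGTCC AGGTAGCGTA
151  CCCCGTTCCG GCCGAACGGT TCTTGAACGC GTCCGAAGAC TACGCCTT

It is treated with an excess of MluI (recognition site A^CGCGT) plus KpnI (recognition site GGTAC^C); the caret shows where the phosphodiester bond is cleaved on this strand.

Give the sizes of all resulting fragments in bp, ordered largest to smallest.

116, 55, 21, 6 bp

MluI sites (ACGCGT) start at positions 6, 177.
MluI cuts after the first base of each site, so after positions 6, 177.
The KpnI site (GGTACC) starts at position 57.
KpnI cuts after base 5 of each site (before the last base), so after position 61.
Combined cut positions: 6, 61, 177.
Linear molecule, 3 cuts → 4 fragments:
  1–6 → 6 bp
  7–61 → 55 bp
  62–177 → 116 bp
  178–198 → 21 bp
Sorted largest to smallest: 116, 55, 21, 6 bp.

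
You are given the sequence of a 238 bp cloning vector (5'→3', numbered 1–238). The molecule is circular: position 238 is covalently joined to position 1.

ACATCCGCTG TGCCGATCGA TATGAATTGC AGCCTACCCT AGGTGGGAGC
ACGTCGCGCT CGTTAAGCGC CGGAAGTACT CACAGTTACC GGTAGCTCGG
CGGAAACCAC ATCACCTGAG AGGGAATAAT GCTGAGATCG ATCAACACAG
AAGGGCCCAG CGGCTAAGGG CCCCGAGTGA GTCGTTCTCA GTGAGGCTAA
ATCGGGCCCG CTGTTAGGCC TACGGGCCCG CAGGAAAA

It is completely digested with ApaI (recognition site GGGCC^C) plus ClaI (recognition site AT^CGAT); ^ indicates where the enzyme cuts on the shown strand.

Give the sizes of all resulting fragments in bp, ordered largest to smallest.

ApaI sites (GGGCCC) start at positions 153, 168, 204, 224.
ApaI cuts after base 5 of each site (before the last base), so after positions 157, 172, 208, 228.
ClaI sites (ATCGAT) start at positions 16, 137.
ClaI cuts after base 2 of each site, so after positions 17, 138.
Combined cut positions: 17, 138, 157, 172, 208, 228.
Circular molecule, 6 cuts → 6 fragments:
  18–138 → 121 bp
  139–157 → 19 bp
  158–172 → 15 bp
  173–208 → 36 bp
  209–228 → 20 bp
  229–238 then 1–17 → 10 + 17 = 27 bp
Sorted largest to smallest: 121, 36, 27, 20, 19, 15 bp.

121, 36, 27, 20, 19, 15 bp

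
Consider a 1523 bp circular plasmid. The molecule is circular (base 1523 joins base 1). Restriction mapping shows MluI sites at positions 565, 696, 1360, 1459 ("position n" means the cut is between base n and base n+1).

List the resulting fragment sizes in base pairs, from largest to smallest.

664, 629, 131, 99 bp

Circular molecule, 4 cuts → 4 fragments:
  696 − 565 = 131 bp
  1360 − 696 = 664 bp
  1459 − 1360 = 99 bp
  wrap: 1523 − 1459 + 565 = 629 bp
Sorted largest to smallest: 664, 629, 131, 99 bp.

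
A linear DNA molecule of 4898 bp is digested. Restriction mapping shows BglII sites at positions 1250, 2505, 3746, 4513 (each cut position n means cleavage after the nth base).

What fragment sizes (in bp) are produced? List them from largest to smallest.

Linear molecule, 4 cuts → 5 fragments:
  1250 − 0 = 1250 bp
  2505 − 1250 = 1255 bp
  3746 − 2505 = 1241 bp
  4513 − 3746 = 767 bp
  4898 − 4513 = 385 bp
Sorted largest to smallest: 1255, 1250, 1241, 767, 385 bp.

1255, 1250, 1241, 767, 385 bp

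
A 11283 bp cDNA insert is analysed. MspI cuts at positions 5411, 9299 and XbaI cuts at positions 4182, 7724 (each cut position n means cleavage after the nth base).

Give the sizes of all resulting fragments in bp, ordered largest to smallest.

Combined cut positions (sorted): 4182, 5411, 7724, 9299.
Linear molecule, 4 cuts → 5 fragments:
  4182 − 0 = 4182 bp
  5411 − 4182 = 1229 bp
  7724 − 5411 = 2313 bp
  9299 − 7724 = 1575 bp
  11283 − 9299 = 1984 bp
Sorted largest to smallest: 4182, 2313, 1984, 1575, 1229 bp.

4182, 2313, 1984, 1575, 1229 bp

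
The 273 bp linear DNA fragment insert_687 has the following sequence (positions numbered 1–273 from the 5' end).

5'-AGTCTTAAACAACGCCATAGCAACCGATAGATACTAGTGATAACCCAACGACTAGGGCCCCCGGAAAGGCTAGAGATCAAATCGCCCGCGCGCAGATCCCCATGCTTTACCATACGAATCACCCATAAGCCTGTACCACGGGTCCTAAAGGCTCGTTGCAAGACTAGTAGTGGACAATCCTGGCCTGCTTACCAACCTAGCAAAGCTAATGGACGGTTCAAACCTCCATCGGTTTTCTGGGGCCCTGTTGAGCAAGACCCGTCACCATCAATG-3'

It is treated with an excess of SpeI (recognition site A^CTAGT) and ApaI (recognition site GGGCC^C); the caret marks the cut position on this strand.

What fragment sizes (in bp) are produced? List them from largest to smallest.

SpeI sites (ACTAGT) start at positions 33, 163.
SpeI cuts after the first base of each site, so after positions 33, 163.
ApaI sites (GGGCCC) start at positions 55, 240.
ApaI cuts after base 5 of each site (before the last base), so after positions 59, 244.
Combined cut positions: 33, 59, 163, 244.
Linear molecule, 4 cuts → 5 fragments:
  1–33 → 33 bp
  34–59 → 26 bp
  60–163 → 104 bp
  164–244 → 81 bp
  245–273 → 29 bp
Sorted largest to smallest: 104, 81, 33, 29, 26 bp.

104, 81, 33, 29, 26 bp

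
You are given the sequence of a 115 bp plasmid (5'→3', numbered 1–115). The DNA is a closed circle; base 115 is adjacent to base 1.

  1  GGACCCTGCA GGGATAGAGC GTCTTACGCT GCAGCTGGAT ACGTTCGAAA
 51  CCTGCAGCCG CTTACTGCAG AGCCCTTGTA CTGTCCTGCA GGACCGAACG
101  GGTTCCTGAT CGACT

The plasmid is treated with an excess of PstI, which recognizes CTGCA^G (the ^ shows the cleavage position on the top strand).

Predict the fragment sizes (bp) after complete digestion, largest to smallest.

PstI sites (CTGCAG) start at positions 6, 29, 52, 65, 86.
PstI cuts after base 5 of each site (before the last base), so after positions 10, 33, 56, 69, 90.
Circular molecule, 5 cuts → 5 fragments:
  11–33 → 23 bp
  34–56 → 23 bp
  57–69 → 13 bp
  70–90 → 21 bp
  91–115 then 1–10 → 25 + 10 = 35 bp
Sorted largest to smallest: 35, 23, 23, 21, 13 bp.

35, 23, 23, 21, 13 bp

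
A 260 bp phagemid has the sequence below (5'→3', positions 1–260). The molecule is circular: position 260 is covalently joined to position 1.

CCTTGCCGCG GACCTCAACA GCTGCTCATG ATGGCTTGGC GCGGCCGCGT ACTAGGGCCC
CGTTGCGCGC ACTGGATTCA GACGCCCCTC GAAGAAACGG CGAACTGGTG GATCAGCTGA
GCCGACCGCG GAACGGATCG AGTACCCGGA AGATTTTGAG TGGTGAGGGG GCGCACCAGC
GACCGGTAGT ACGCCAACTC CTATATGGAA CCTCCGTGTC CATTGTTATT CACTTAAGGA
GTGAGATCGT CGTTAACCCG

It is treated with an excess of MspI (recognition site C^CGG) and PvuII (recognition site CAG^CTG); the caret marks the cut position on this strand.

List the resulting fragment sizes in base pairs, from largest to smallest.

MspI sites (CCGG) start at positions 146, 183.
MspI cuts after the first base of each site, so after positions 146, 183.
PvuII sites (CAGCTG) start at positions 19, 114.
PvuII cuts after base 3 of each site, so after positions 21, 116.
Combined cut positions: 21, 116, 146, 183.
Circular molecule, 4 cuts → 4 fragments:
  22–116 → 95 bp
  117–146 → 30 bp
  147–183 → 37 bp
  184–260 then 1–21 → 77 + 21 = 98 bp
Sorted largest to smallest: 98, 95, 37, 30 bp.

98, 95, 37, 30 bp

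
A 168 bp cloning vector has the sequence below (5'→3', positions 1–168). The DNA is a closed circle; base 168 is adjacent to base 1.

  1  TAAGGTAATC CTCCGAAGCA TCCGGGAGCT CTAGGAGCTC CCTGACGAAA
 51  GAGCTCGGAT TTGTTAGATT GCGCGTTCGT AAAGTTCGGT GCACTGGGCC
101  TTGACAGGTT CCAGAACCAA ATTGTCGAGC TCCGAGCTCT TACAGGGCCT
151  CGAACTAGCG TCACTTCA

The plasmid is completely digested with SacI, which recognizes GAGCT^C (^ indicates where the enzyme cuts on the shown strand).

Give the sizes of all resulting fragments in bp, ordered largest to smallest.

SacI sites (GAGCTC) start at positions 26, 35, 51, 127, 134.
SacI cuts after base 5 of each site (before the last base), so after positions 30, 39, 55, 131, 138.
Circular molecule, 5 cuts → 5 fragments:
  31–39 → 9 bp
  40–55 → 16 bp
  56–131 → 76 bp
  132–138 → 7 bp
  139–168 then 1–30 → 30 + 30 = 60 bp
Sorted largest to smallest: 76, 60, 16, 9, 7 bp.

76, 60, 16, 9, 7 bp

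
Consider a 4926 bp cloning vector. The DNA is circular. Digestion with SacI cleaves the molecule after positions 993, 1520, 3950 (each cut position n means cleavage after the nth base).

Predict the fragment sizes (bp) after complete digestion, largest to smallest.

2430, 1969, 527 bp

Circular molecule, 3 cuts → 3 fragments:
  1520 − 993 = 527 bp
  3950 − 1520 = 2430 bp
  wrap: 4926 − 3950 + 993 = 1969 bp
Sorted largest to smallest: 2430, 1969, 527 bp.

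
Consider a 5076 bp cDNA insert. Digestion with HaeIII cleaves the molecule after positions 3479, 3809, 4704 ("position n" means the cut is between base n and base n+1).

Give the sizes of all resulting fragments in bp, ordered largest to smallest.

Linear molecule, 3 cuts → 4 fragments:
  3479 − 0 = 3479 bp
  3809 − 3479 = 330 bp
  4704 − 3809 = 895 bp
  5076 − 4704 = 372 bp
Sorted largest to smallest: 3479, 895, 372, 330 bp.

3479, 895, 372, 330 bp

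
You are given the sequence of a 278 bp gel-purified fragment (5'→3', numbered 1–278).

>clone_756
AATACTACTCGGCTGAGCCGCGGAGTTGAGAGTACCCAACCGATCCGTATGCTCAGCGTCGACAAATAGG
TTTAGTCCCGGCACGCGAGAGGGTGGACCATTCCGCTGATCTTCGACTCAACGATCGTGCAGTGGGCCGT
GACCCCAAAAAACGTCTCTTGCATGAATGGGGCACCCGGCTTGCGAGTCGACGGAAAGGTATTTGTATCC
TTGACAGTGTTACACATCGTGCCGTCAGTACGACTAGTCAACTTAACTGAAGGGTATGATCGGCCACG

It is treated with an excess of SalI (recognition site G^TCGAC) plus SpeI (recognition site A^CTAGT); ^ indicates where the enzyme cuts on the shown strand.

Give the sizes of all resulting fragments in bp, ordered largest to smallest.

SalI sites (GTCGAC) start at positions 58, 187.
SalI cuts after the first base of each site, so after positions 58, 187.
The SpeI site (ACTAGT) starts at position 243.
SpeI cuts after the first base of each site, so after position 243.
Combined cut positions: 58, 187, 243.
Linear molecule, 3 cuts → 4 fragments:
  1–58 → 58 bp
  59–187 → 129 bp
  188–243 → 56 bp
  244–278 → 35 bp
Sorted largest to smallest: 129, 58, 56, 35 bp.

129, 58, 56, 35 bp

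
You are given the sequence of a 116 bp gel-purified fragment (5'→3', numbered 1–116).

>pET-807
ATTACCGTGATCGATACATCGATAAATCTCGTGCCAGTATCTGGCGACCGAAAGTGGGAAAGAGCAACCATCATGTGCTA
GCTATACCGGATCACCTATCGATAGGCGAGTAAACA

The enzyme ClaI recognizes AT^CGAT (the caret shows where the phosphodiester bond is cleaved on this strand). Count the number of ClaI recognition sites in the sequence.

ATCGAT occurs starting at positions 10, 18, 98.
ClaI cuts at 3 sites.

3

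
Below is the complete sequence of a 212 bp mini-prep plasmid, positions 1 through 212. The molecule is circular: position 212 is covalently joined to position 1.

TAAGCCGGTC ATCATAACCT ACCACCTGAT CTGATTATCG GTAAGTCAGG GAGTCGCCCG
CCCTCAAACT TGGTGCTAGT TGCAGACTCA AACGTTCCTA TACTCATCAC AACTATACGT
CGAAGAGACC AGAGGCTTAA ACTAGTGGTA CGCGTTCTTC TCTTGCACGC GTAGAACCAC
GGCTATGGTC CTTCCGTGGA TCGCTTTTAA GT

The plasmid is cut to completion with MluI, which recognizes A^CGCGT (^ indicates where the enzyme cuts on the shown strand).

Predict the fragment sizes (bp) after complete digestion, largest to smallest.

195, 17 bp

MluI sites (ACGCGT) start at positions 150, 167.
MluI cuts after the first base of each site, so after positions 150, 167.
Circular molecule, 2 cuts → 2 fragments:
  151–167 → 17 bp
  168–212 then 1–150 → 45 + 150 = 195 bp
Sorted largest to smallest: 195, 17 bp.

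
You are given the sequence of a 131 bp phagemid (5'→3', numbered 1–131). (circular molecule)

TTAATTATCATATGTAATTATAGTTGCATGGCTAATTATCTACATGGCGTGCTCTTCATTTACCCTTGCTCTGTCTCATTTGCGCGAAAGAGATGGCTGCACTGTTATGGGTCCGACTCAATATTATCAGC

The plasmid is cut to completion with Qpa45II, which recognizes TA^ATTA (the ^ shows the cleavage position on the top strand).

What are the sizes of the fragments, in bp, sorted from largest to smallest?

Qpa45II sites (TAATTA) start at positions 2, 15, 33.
Qpa45II cuts after base 2 of each site, so after positions 3, 16, 34.
Circular molecule, 3 cuts → 3 fragments:
  4–16 → 13 bp
  17–34 → 18 bp
  35–131 then 1–3 → 97 + 3 = 100 bp
Sorted largest to smallest: 100, 18, 13 bp.

100, 18, 13 bp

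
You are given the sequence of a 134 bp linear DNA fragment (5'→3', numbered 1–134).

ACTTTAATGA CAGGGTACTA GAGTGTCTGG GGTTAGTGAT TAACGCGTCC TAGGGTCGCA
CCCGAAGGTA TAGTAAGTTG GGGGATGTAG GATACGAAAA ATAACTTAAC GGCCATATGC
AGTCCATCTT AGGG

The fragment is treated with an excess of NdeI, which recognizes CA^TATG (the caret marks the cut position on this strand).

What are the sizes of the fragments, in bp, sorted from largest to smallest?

The NdeI site (CATATG) starts at position 114.
NdeI cuts after base 2 of each site, so after position 115.
Linear molecule, 1 cut → 2 fragments:
  1–115 → 115 bp
  116–134 → 19 bp
Sorted largest to smallest: 115, 19 bp.

115, 19 bp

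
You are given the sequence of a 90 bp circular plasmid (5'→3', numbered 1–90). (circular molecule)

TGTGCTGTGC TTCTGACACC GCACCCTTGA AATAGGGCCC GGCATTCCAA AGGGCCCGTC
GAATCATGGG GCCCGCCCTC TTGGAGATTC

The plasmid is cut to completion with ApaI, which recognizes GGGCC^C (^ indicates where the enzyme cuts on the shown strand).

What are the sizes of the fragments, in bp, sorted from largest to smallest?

ApaI sites (GGGCCC) start at positions 35, 52, 69.
ApaI cuts after base 5 of each site (before the last base), so after positions 39, 56, 73.
Circular molecule, 3 cuts → 3 fragments:
  40–56 → 17 bp
  57–73 → 17 bp
  74–90 then 1–39 → 17 + 39 = 56 bp
Sorted largest to smallest: 56, 17, 17 bp.

56, 17, 17 bp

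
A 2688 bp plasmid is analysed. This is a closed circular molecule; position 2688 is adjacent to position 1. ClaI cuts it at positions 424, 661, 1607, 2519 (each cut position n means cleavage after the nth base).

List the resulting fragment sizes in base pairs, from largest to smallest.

946, 912, 593, 237 bp

Circular molecule, 4 cuts → 4 fragments:
  661 − 424 = 237 bp
  1607 − 661 = 946 bp
  2519 − 1607 = 912 bp
  wrap: 2688 − 2519 + 424 = 593 bp
Sorted largest to smallest: 946, 912, 593, 237 bp.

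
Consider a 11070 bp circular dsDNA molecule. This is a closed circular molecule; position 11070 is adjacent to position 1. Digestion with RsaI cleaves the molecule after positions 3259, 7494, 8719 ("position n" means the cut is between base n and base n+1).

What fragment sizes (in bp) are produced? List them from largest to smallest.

Circular molecule, 3 cuts → 3 fragments:
  7494 − 3259 = 4235 bp
  8719 − 7494 = 1225 bp
  wrap: 11070 − 8719 + 3259 = 5610 bp
Sorted largest to smallest: 5610, 4235, 1225 bp.

5610, 4235, 1225 bp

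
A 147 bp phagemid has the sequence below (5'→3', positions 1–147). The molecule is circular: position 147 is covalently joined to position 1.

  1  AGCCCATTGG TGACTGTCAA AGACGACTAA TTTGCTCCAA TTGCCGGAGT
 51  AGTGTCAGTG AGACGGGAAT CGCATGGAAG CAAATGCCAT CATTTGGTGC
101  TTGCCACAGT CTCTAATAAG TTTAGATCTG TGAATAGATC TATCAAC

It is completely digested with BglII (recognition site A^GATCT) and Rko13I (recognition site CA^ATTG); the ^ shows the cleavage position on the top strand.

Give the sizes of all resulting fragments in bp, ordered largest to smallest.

BglII sites (AGATCT) start at positions 124, 136.
BglII cuts after the first base of each site, so after positions 124, 136.
The Rko13I site (CAATTG) starts at position 38.
Rko13I cuts after base 2 of each site, so after position 39.
Combined cut positions: 39, 124, 136.
Circular molecule, 3 cuts → 3 fragments:
  40–124 → 85 bp
  125–136 → 12 bp
  137–147 then 1–39 → 11 + 39 = 50 bp
Sorted largest to smallest: 85, 50, 12 bp.

85, 50, 12 bp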